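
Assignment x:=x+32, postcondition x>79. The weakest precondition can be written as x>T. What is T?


Formula: wp(x:=E, P) = P[E/x] (substitute E for x in postcondition)
Step 1: Postcondition: x>79
Step 2: Substitute x+32 for x: x+32>79
Step 3: Solve for x: x > 79-32 = 47

47


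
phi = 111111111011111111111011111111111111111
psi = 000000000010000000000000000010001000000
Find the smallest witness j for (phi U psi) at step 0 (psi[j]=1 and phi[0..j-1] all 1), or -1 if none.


(phi U psi) at 0: need smallest j with psi[j]=1 and phi[i]=1 for all i in [0,j).
Scan from step 0:
  step 0: phi=1, psi=0 -> continue
  step 1: phi=1, psi=0 -> continue
  step 2: phi=1, psi=0 -> continue
  step 3: phi=1, psi=0 -> continue
  step 9: phi=0 -> phi-prefix broken from here
  step 10: psi=1 but phi already failed -> not a witness
  step 28: psi=1 but phi already failed -> not a witness
  step 32: psi=1 but phi already failed -> not a witness
  end of trace: no witness -> -1
Witness step = -1

-1


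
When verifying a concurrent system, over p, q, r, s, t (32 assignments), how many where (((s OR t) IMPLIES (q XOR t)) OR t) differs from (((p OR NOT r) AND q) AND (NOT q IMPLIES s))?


F1 = (((s OR t) IMPLIES (q XOR t)) OR t)
F2 = (((p OR NOT r) AND q) AND (NOT q IMPLIES s))
Evaluate both on each of 32 rows (bits = p,q,r,s,t):
  row 0 [00000]: F1=1 F2=0 (differ) -> 1
  row 1 [00001]: F1=1 F2=0 (differ) -> 1
  row 2 [00010]: F1=0 F2=0 -> 0
  row 3 [00011]: F1=1 F2=0 (differ) -> 1
  row 4 [00100]: F1=1 F2=0 (differ) -> 1
  row 5 [00101]: F1=1 F2=0 (differ) -> 1
  row 6 [00110]: F1=0 F2=0 -> 0
  row 7 [00111]: F1=1 F2=0 (differ) -> 1
  row 8 [01000]: F1=1 F2=1 -> 0
  row 9 [01001]: F1=1 F2=1 -> 0
  row 10 [01010]: F1=1 F2=1 -> 0
  row 11 [01011]: F1=1 F2=1 -> 0
  row 12 [01100]: F1=1 F2=0 (differ) -> 1
  row 13 [01101]: F1=1 F2=0 (differ) -> 1
  row 14 [01110]: F1=1 F2=0 (differ) -> 1
  row 15 [01111]: F1=1 F2=0 (differ) -> 1
  row 16 [10000]: F1=1 F2=0 (differ) -> 1
  row 17 [10001]: F1=1 F2=0 (differ) -> 1
  row 18 [10010]: F1=0 F2=0 -> 0
  row 19 [10011]: F1=1 F2=0 (differ) -> 1
  row 20 [10100]: F1=1 F2=0 (differ) -> 1
  row 21 [10101]: F1=1 F2=0 (differ) -> 1
  row 22 [10110]: F1=0 F2=0 -> 0
  row 23 [10111]: F1=1 F2=0 (differ) -> 1
  row 24 [11000]: F1=1 F2=1 -> 0
  row 25 [11001]: F1=1 F2=1 -> 0
  row 26 [11010]: F1=1 F2=1 -> 0
  row 27 [11011]: F1=1 F2=1 -> 0
  row 28 [11100]: F1=1 F2=1 -> 0
  row 29 [11101]: F1=1 F2=1 -> 0
  row 30 [11110]: F1=1 F2=1 -> 0
  row 31 [11111]: F1=1 F2=1 -> 0
Full result column, 8 rows per line (p,q fixed per line; r,s,t runs 000..111 left to right):
  rows 0-7 [p,q=00]: 11011101  (ones: 6)
  rows 8-15 [p,q=01]: 00001111  (ones: 4)
  rows 16-23 [p,q=10]: 11011101  (ones: 6)
  rows 24-31 [p,q=11]: 00000000  (ones: 0)
Disagreements = 6+4+6+0 = 16

16


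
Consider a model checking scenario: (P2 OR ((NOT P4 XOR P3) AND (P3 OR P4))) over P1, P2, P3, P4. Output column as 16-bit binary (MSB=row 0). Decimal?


Formula: (P2 OR ((NOT P4 XOR P3) AND (P3 OR P4))) over P1, P2, P3, P4 (16 rows)
Evaluate each row (bits = P1,P2,P3,P4, MSB first):
  row 0 [0000]: (0 OR ((NOT 0 XOR 0) AND (0 OR 0))) -> 0
  row 1 [0001]: (0 OR ((NOT 1 XOR 0) AND (0 OR 1))) -> 0
  row 2 [0010]: (0 OR ((NOT 0 XOR 1) AND (1 OR 0))) -> 0
  row 3 [0011]: (0 OR ((NOT 1 XOR 1) AND (1 OR 1))) -> 1
  row 4 [0100]: (1 OR ((NOT 0 XOR 0) AND (0 OR 0))) -> 1
  row 5 [0101]: (1 OR ((NOT 1 XOR 0) AND (0 OR 1))) -> 1
  row 6 [0110]: (1 OR ((NOT 0 XOR 1) AND (1 OR 0))) -> 1
  row 7 [0111]: (1 OR ((NOT 1 XOR 1) AND (1 OR 1))) -> 1
  row 8 [1000]: (0 OR ((NOT 0 XOR 0) AND (0 OR 0))) -> 0
  row 9 [1001]: (0 OR ((NOT 1 XOR 0) AND (0 OR 1))) -> 0
  row 10 [1010]: (0 OR ((NOT 0 XOR 1) AND (1 OR 0))) -> 0
  row 11 [1011]: (0 OR ((NOT 1 XOR 1) AND (1 OR 1))) -> 1
  row 12 [1100]: (1 OR ((NOT 0 XOR 0) AND (0 OR 0))) -> 1
  row 13 [1101]: (1 OR ((NOT 1 XOR 0) AND (0 OR 1))) -> 1
  row 14 [1110]: (1 OR ((NOT 0 XOR 1) AND (1 OR 0))) -> 1
  row 15 [1111]: (1 OR ((NOT 1 XOR 1) AND (1 OR 1))) -> 1
Full result column, 4 rows per line (P1,P2 fixed per line; P3,P4 runs 00..11 left to right):
  rows 0-3 [P1,P2=00]: 0001  = hex 1
  rows 4-7 [P1,P2=01]: 1111  = hex F
  rows 8-11 [P1,P2=10]: 0001  = hex 1
  rows 12-15 [P1,P2=11]: 1111  = hex F
Output column (row 0 .. row 15) = 0001111100011111
Output column grouped in 4s = 0001 1111 0001 1111 = 0x1F1F
Convert to decimal digit by digit (value = value*16 + digit):
  1 -> 1
  1*16 + 15 (F) = 31
  31*16 + 1 = 497
  497*16 + 15 (F) = 7967
Decimal = 7967

7967


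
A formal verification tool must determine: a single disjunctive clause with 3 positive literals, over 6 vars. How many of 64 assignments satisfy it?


Step 1: Total=2^6=64
Step 2: Unsat when all 3 false: 2^3=8
Step 3: Sat=64-8=56

56


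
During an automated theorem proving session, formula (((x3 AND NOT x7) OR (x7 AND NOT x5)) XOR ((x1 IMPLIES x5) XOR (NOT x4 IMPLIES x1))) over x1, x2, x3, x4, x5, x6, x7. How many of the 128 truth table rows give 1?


Formula: (((x3 AND NOT x7) OR (x7 AND NOT x5)) XOR ((x1 IMPLIES x5) XOR (NOT x4 IMPLIES x1))) over 7 vars (128 rows)
Evaluate each row (x1, x2, x3, x4, x5, x6, x7 as bits, MSB first):
  row 0 [0000000]: (((0 AND NOT 0) OR (0 AND NOT 0)) XOR ((0 IMPLIES 0) XOR (NOT 0 IMPLIES 0))) -> 1
  row 1 [0000001]: (((0 AND NOT 1) OR (1 AND NOT 0)) XOR ((0 IMPLIES 0) XOR (NOT 0 IMPLIES 0))) -> 0
  row 2 [0000010]: (((0 AND NOT 0) OR (0 AND NOT 0)) XOR ((0 IMPLIES 0) XOR (NOT 0 IMPLIES 0))) -> 1
  row 3 [0000011]: (((0 AND NOT 1) OR (1 AND NOT 0)) XOR ((0 IMPLIES 0) XOR (NOT 0 IMPLIES 0))) -> 0
  row 4 [0000100]: (((0 AND NOT 0) OR (0 AND NOT 1)) XOR ((0 IMPLIES 1) XOR (NOT 0 IMPLIES 0))) -> 1
  (every remaining row is evaluated the same way; all 128 results are listed next)
Full result column, 8 rows per line (x1,x2,x3,x4 fixed per line; x5,x6,x7 runs 000..111 left to right):
  rows 0-7 [x1,x2,x3,x4=0000]: 10101111  (ones: 6)
  rows 8-15 [x1,x2,x3,x4=0001]: 01010000  (ones: 2)
  rows 16-23 [x1,x2,x3,x4=0010]: 00000101  (ones: 2)
  rows 24-31 [x1,x2,x3,x4=0011]: 11111010  (ones: 6)
  rows 32-39 [x1,x2,x3,x4=0100]: 10101111  (ones: 6)
  rows 40-47 [x1,x2,x3,x4=0101]: 01010000  (ones: 2)
  rows 48-55 [x1,x2,x3,x4=0110]: 00000101  (ones: 2)
  rows 56-63 [x1,x2,x3,x4=0111]: 11111010  (ones: 6)
  rows 64-71 [x1,x2,x3,x4=1000]: 10100000  (ones: 2)
  rows 72-79 [x1,x2,x3,x4=1001]: 10100000  (ones: 2)
  rows 80-87 [x1,x2,x3,x4=1010]: 00001010  (ones: 2)
  rows 88-95 [x1,x2,x3,x4=1011]: 00001010  (ones: 2)
  rows 96-103 [x1,x2,x3,x4=1100]: 10100000  (ones: 2)
  rows 104-111 [x1,x2,x3,x4=1101]: 10100000  (ones: 2)
  rows 112-119 [x1,x2,x3,x4=1110]: 00001010  (ones: 2)
  rows 120-127 [x1,x2,x3,x4=1111]: 00001010  (ones: 2)
Count of 1-rows = 6+2+2+6+6+2+2+6+2+2+2+2+2+2+2+2 = 48

48


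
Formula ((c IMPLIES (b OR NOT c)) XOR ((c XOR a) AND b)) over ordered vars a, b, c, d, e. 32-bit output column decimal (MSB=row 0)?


Formula: ((c IMPLIES (b OR NOT c)) XOR ((c XOR a) AND b)) over a, b, c, d, e (32 rows)
Evaluate each row (bits = a,b,c,d,e, MSB first):
  row 0 [00000]: ((0 IMPLIES (0 OR NOT 0)) XOR ((0 XOR 0) AND 0)) -> 1
  row 1 [00001]: ((0 IMPLIES (0 OR NOT 0)) XOR ((0 XOR 0) AND 0)) -> 1
  row 2 [00010]: ((0 IMPLIES (0 OR NOT 0)) XOR ((0 XOR 0) AND 0)) -> 1
  row 3 [00011]: ((0 IMPLIES (0 OR NOT 0)) XOR ((0 XOR 0) AND 0)) -> 1
  row 4 [00100]: ((1 IMPLIES (0 OR NOT 1)) XOR ((1 XOR 0) AND 0)) -> 0
  row 5 [00101]: ((1 IMPLIES (0 OR NOT 1)) XOR ((1 XOR 0) AND 0)) -> 0
  row 6 [00110]: ((1 IMPLIES (0 OR NOT 1)) XOR ((1 XOR 0) AND 0)) -> 0
  row 7 [00111]: ((1 IMPLIES (0 OR NOT 1)) XOR ((1 XOR 0) AND 0)) -> 0
  row 8 [01000]: ((0 IMPLIES (1 OR NOT 0)) XOR ((0 XOR 0) AND 1)) -> 1
  row 9 [01001]: ((0 IMPLIES (1 OR NOT 0)) XOR ((0 XOR 0) AND 1)) -> 1
  row 10 [01010]: ((0 IMPLIES (1 OR NOT 0)) XOR ((0 XOR 0) AND 1)) -> 1
  row 11 [01011]: ((0 IMPLIES (1 OR NOT 0)) XOR ((0 XOR 0) AND 1)) -> 1
  row 12 [01100]: ((1 IMPLIES (1 OR NOT 1)) XOR ((1 XOR 0) AND 1)) -> 0
  row 13 [01101]: ((1 IMPLIES (1 OR NOT 1)) XOR ((1 XOR 0) AND 1)) -> 0
  row 14 [01110]: ((1 IMPLIES (1 OR NOT 1)) XOR ((1 XOR 0) AND 1)) -> 0
  row 15 [01111]: ((1 IMPLIES (1 OR NOT 1)) XOR ((1 XOR 0) AND 1)) -> 0
  row 16 [10000]: ((0 IMPLIES (0 OR NOT 0)) XOR ((0 XOR 1) AND 0)) -> 1
  row 17 [10001]: ((0 IMPLIES (0 OR NOT 0)) XOR ((0 XOR 1) AND 0)) -> 1
  row 18 [10010]: ((0 IMPLIES (0 OR NOT 0)) XOR ((0 XOR 1) AND 0)) -> 1
  row 19 [10011]: ((0 IMPLIES (0 OR NOT 0)) XOR ((0 XOR 1) AND 0)) -> 1
  row 20 [10100]: ((1 IMPLIES (0 OR NOT 1)) XOR ((1 XOR 1) AND 0)) -> 0
  row 21 [10101]: ((1 IMPLIES (0 OR NOT 1)) XOR ((1 XOR 1) AND 0)) -> 0
  row 22 [10110]: ((1 IMPLIES (0 OR NOT 1)) XOR ((1 XOR 1) AND 0)) -> 0
  row 23 [10111]: ((1 IMPLIES (0 OR NOT 1)) XOR ((1 XOR 1) AND 0)) -> 0
  row 24 [11000]: ((0 IMPLIES (1 OR NOT 0)) XOR ((0 XOR 1) AND 1)) -> 0
  row 25 [11001]: ((0 IMPLIES (1 OR NOT 0)) XOR ((0 XOR 1) AND 1)) -> 0
  row 26 [11010]: ((0 IMPLIES (1 OR NOT 0)) XOR ((0 XOR 1) AND 1)) -> 0
  row 27 [11011]: ((0 IMPLIES (1 OR NOT 0)) XOR ((0 XOR 1) AND 1)) -> 0
  row 28 [11100]: ((1 IMPLIES (1 OR NOT 1)) XOR ((1 XOR 1) AND 1)) -> 1
  row 29 [11101]: ((1 IMPLIES (1 OR NOT 1)) XOR ((1 XOR 1) AND 1)) -> 1
  row 30 [11110]: ((1 IMPLIES (1 OR NOT 1)) XOR ((1 XOR 1) AND 1)) -> 1
  row 31 [11111]: ((1 IMPLIES (1 OR NOT 1)) XOR ((1 XOR 1) AND 1)) -> 1
Full result column, 4 rows per line (a,b,c fixed per line; d,e runs 00..11 left to right):
  rows 0-3 [a,b,c=000]: 1111  = hex F
  rows 4-7 [a,b,c=001]: 0000  = hex 0
  rows 8-11 [a,b,c=010]: 1111  = hex F
  rows 12-15 [a,b,c=011]: 0000  = hex 0
  rows 16-19 [a,b,c=100]: 1111  = hex F
  rows 20-23 [a,b,c=101]: 0000  = hex 0
  rows 24-27 [a,b,c=110]: 0000  = hex 0
  rows 28-31 [a,b,c=111]: 1111  = hex F
Output column (row 0 .. row 31) = 11110000111100001111000000001111
Output column grouped in 4s = 1111 0000 1111 0000 1111 0000 0000 1111 = 0xF0F0F00F
Convert to decimal digit by digit (value = value*16 + digit):
  F -> 15
  15*16 + 0 = 240
  240*16 + 15 (F) = 3855
  3855*16 + 0 = 61680
  61680*16 + 15 (F) = 986895
  986895*16 + 0 = 15790320
  15790320*16 + 0 = 252645120
  252645120*16 + 15 (F) = 4042321935
Decimal = 4042321935

4042321935


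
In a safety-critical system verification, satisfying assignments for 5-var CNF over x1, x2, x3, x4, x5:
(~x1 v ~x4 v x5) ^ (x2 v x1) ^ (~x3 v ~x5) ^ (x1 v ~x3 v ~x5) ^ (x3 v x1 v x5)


CNF with 5 clauses over 5 vars (32 assignments).
An assignment satisfies CNF iff every clause has >=1 true literal.
Check each row (bits = x1,x2,x3,x4,x5; clause T/F shown):
  row 0 [00000]: clauses=TFTTF -> 0
  row 1 [00001]: clauses=TFTTT -> 0
  row 2 [00010]: clauses=TFTTF -> 0
  row 3 [00011]: clauses=TFTTT -> 0
  row 4 [00100]: clauses=TFTTT -> 0
  row 5 [00101]: clauses=TFFFT -> 0
  row 6 [00110]: clauses=TFTTT -> 0
  row 7 [00111]: clauses=TFFFT -> 0
  row 8 [01000]: clauses=TTTTF -> 0
  row 9 [01001]: clauses=TTTTT -> 1
  row 10 [01010]: clauses=TTTTF -> 0
  row 11 [01011]: clauses=TTTTT -> 1
  row 12 [01100]: clauses=TTTTT -> 1
  row 13 [01101]: clauses=TTFFT -> 0
  row 14 [01110]: clauses=TTTTT -> 1
  row 15 [01111]: clauses=TTFFT -> 0
  row 16 [10000]: clauses=TTTTT -> 1
  row 17 [10001]: clauses=TTTTT -> 1
  row 18 [10010]: clauses=FTTTT -> 0
  row 19 [10011]: clauses=TTTTT -> 1
  row 20 [10100]: clauses=TTTTT -> 1
  row 21 [10101]: clauses=TTFTT -> 0
  row 22 [10110]: clauses=FTTTT -> 0
  row 23 [10111]: clauses=TTFTT -> 0
  row 24 [11000]: clauses=TTTTT -> 1
  row 25 [11001]: clauses=TTTTT -> 1
  row 26 [11010]: clauses=FTTTT -> 0
  row 27 [11011]: clauses=TTTTT -> 1
  row 28 [11100]: clauses=TTTTT -> 1
  row 29 [11101]: clauses=TTFTT -> 0
  row 30 [11110]: clauses=FTTTT -> 0
  row 31 [11111]: clauses=TTFTT -> 0
Full result column, 8 rows per line (x1,x2 fixed per line; x3,x4,x5 runs 000..111 left to right):
  rows 0-7 [x1,x2=00]: 00000000  (ones: 0)
  rows 8-15 [x1,x2=01]: 01011010  (ones: 4)
  rows 16-23 [x1,x2=10]: 11011000  (ones: 4)
  rows 24-31 [x1,x2=11]: 11011000  (ones: 4)
Satisfying assignments = 0+4+4+4 = 12

12


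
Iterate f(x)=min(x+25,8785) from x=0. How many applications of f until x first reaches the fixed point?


Step 1: x=0, cap=8785, increment=25
Step 2: x grows by 25 each step until capped at 8785; fixed point is x=8785
Step 3: iterations = ceil(8785/25) = 352

352


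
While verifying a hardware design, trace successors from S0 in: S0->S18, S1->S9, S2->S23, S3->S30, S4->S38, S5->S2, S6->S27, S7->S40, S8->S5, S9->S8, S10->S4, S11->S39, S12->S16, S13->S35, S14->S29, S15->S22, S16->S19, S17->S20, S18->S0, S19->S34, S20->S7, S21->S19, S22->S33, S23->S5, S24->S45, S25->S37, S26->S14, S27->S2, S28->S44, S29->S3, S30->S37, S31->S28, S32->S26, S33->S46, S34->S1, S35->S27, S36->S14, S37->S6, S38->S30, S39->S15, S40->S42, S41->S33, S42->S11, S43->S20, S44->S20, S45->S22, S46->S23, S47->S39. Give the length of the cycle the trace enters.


Trace from S0 until a state repeats:
  S0 -> S18 -> S0
S0 first seen at step 0, revisited at step 2.
Cycle length = 2 - 0 = 2

2


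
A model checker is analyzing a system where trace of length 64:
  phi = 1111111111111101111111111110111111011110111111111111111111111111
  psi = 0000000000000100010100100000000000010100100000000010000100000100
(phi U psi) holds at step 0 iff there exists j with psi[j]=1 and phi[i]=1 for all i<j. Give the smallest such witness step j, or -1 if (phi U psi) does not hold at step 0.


(phi U psi) at 0: need smallest j with psi[j]=1 and phi[i]=1 for all i in [0,j).
Scan from step 0:
  step 0: phi=1, psi=0 -> continue
  step 1: phi=1, psi=0 -> continue
  step 2: phi=1, psi=0 -> continue
  step 3: phi=1, psi=0 -> continue
  step 13: psi=1 and phi held for [0,13) -> witness found
Witness step = 13

13


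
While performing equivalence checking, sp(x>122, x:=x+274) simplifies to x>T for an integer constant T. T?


Formula: sp(P, x:=E) = exists old_x. (x = E[old_x/x]) AND P[old_x/x] (old_x is the value of x before the assignment; eliminate old_x by solving x = E[old_x/x] for old_x)
Step 1: Precondition P: x>122, i.e. old_x > 122
Step 2: Assignment gives x = old_x + 274, so old_x = x - 274
Step 3: Substitute into P: x - 274 > 122
Step 4: Simplify: x > 122+274 = 396

396


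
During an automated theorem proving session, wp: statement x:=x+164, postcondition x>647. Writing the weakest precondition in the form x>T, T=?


Formula: wp(x:=E, P) = P[E/x] (substitute E for x in postcondition)
Step 1: Postcondition: x>647
Step 2: Substitute x+164 for x: x+164>647
Step 3: Solve for x: x > 647-164 = 483

483


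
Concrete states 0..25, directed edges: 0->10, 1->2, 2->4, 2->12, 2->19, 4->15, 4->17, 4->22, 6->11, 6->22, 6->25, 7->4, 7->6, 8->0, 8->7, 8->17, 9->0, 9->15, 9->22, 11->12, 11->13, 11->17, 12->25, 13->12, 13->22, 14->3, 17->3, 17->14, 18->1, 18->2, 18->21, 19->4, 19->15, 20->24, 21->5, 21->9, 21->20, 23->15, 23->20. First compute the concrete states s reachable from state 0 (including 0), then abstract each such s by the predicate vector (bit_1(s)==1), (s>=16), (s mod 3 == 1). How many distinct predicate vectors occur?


BFS from 0:
Concrete reachable: {0, 10}
Abstract via predicates (bit_1(s)==1), (s>=16), (s mod 3 == 1):
  (0,0,0) <- {0}
  (1,0,1) <- {10}
Distinct abstract states = 2

2


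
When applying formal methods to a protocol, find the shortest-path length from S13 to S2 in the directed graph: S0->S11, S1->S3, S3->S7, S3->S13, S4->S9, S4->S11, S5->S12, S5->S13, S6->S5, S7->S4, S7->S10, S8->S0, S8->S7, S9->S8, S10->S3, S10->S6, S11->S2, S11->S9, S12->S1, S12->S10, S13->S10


BFS layer-by-layer from S13:
  dist 0: {S13}
  dist 1: {S10}
  dist 2: {S3, S6}
  dist 3: {S5, S7}
  dist 4: {S4, S12}
  dist 5: {S1, S9, S11}
  dist 6: {S2, S8}
  -> S2 reached at distance 6
Shortest path length = 6

6


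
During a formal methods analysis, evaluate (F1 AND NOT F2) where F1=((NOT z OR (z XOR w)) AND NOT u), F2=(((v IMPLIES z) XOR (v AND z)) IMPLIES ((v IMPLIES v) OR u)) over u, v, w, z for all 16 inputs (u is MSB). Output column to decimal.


F1 = ((NOT z OR (z XOR w)) AND NOT u)
F2 = (((v IMPLIES z) XOR (v AND z)) IMPLIES ((v IMPLIES v) OR u))
Counterexample to F1=>F2 is where F1=1 and F2=0.
Evaluate each row (bits = u,v,w,z, MSB first):
  row 0 [0000]: F1=1 F2=1 -> F1&~F2 -> 0
  row 1 [0001]: F1=1 F2=1 -> F1&~F2 -> 0
  row 2 [0010]: F1=1 F2=1 -> F1&~F2 -> 0
  row 3 [0011]: F1=0 F2=1 -> F1&~F2 -> 0
  row 4 [0100]: F1=1 F2=1 -> F1&~F2 -> 0
  row 5 [0101]: F1=1 F2=1 -> F1&~F2 -> 0
  row 6 [0110]: F1=1 F2=1 -> F1&~F2 -> 0
  row 7 [0111]: F1=0 F2=1 -> F1&~F2 -> 0
  row 8 [1000]: F1=0 F2=1 -> F1&~F2 -> 0
  row 9 [1001]: F1=0 F2=1 -> F1&~F2 -> 0
  row 10 [1010]: F1=0 F2=1 -> F1&~F2 -> 0
  row 11 [1011]: F1=0 F2=1 -> F1&~F2 -> 0
  row 12 [1100]: F1=0 F2=1 -> F1&~F2 -> 0
  row 13 [1101]: F1=0 F2=1 -> F1&~F2 -> 0
  row 14 [1110]: F1=0 F2=1 -> F1&~F2 -> 0
  row 15 [1111]: F1=0 F2=1 -> F1&~F2 -> 0
Full result column, 4 rows per line (u,v fixed per line; w,z runs 00..11 left to right):
  rows 0-3 [u,v=00]: 0000  = hex 0
  rows 4-7 [u,v=01]: 0000  = hex 0
  rows 8-11 [u,v=10]: 0000  = hex 0
  rows 12-15 [u,v=11]: 0000  = hex 0
Counterexample vector (row 0 .. row 15) = 0000000000000000
Output column grouped in 4s = 0000 0000 0000 0000 = 0x0000
Convert to decimal digit by digit (value = value*16 + digit):
  0 -> 0
  0*16 + 0 = 0
  0*16 + 0 = 0
  0*16 + 0 = 0
Decimal = 0

0


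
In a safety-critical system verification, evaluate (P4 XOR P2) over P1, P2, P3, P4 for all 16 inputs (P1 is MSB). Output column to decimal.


Formula: (P4 XOR P2) over P1, P2, P3, P4 (16 rows)
Evaluate each row (bits = P1,P2,P3,P4, MSB first):
  row 0 [0000]: (0 XOR 0) -> 0
  row 1 [0001]: (1 XOR 0) -> 1
  row 2 [0010]: (0 XOR 0) -> 0
  row 3 [0011]: (1 XOR 0) -> 1
  row 4 [0100]: (0 XOR 1) -> 1
  row 5 [0101]: (1 XOR 1) -> 0
  row 6 [0110]: (0 XOR 1) -> 1
  row 7 [0111]: (1 XOR 1) -> 0
  row 8 [1000]: (0 XOR 0) -> 0
  row 9 [1001]: (1 XOR 0) -> 1
  row 10 [1010]: (0 XOR 0) -> 0
  row 11 [1011]: (1 XOR 0) -> 1
  row 12 [1100]: (0 XOR 1) -> 1
  row 13 [1101]: (1 XOR 1) -> 0
  row 14 [1110]: (0 XOR 1) -> 1
  row 15 [1111]: (1 XOR 1) -> 0
Full result column, 4 rows per line (P1,P2 fixed per line; P3,P4 runs 00..11 left to right):
  rows 0-3 [P1,P2=00]: 0101  = hex 5
  rows 4-7 [P1,P2=01]: 1010  = hex A
  rows 8-11 [P1,P2=10]: 0101  = hex 5
  rows 12-15 [P1,P2=11]: 1010  = hex A
Output column (row 0 .. row 15) = 0101101001011010
Output column grouped in 4s = 0101 1010 0101 1010 = 0x5A5A
Convert to decimal digit by digit (value = value*16 + digit):
  5 -> 5
  5*16 + 10 (A) = 90
  90*16 + 5 = 1445
  1445*16 + 10 (A) = 23130
Decimal = 23130

23130


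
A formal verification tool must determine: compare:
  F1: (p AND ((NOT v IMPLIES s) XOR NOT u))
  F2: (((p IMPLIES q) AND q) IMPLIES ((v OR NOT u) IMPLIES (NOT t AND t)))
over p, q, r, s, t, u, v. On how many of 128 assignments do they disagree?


F1 = (p AND ((NOT v IMPLIES s) XOR NOT u))
F2 = (((p IMPLIES q) AND q) IMPLIES ((v OR NOT u) IMPLIES (NOT t AND t)))
Evaluate both on each of 128 rows (bits = p,q,r,s,t,u,v):
  row 0 [0000000]: F1=0 F2=1 (differ) -> 1
  row 1 [0000001]: F1=0 F2=1 (differ) -> 1
  row 2 [0000010]: F1=0 F2=1 (differ) -> 1
  row 3 [0000011]: F1=0 F2=1 (differ) -> 1
  row 4 [0000100]: F1=0 F2=1 (differ) -> 1
  (every remaining row is evaluated the same way; all 128 results are listed next)
Full result column, 8 rows per line (p,q,r,s fixed per line; t,u,v runs 000..111 left to right):
  rows 0-7 [p,q,r,s=0000]: 11111111  (ones: 8)
  rows 8-15 [p,q,r,s=0001]: 11111111  (ones: 8)
  rows 16-23 [p,q,r,s=0010]: 11111111  (ones: 8)
  rows 24-31 [p,q,r,s=0011]: 11111111  (ones: 8)
  rows 32-39 [p,q,r,s=0100]: 00100010  (ones: 2)
  rows 40-47 [p,q,r,s=0101]: 00100010  (ones: 2)
  rows 48-55 [p,q,r,s=0110]: 00100010  (ones: 2)
  rows 56-63 [p,q,r,s=0111]: 00100010  (ones: 2)
  rows 64-71 [p,q,r,s=1000]: 01100110  (ones: 4)
  rows 72-79 [p,q,r,s=1001]: 11001100  (ones: 4)
  rows 80-87 [p,q,r,s=1010]: 01100110  (ones: 4)
  rows 88-95 [p,q,r,s=1011]: 11001100  (ones: 4)
  rows 96-103 [p,q,r,s=1100]: 10111011  (ones: 6)
  rows 104-111 [p,q,r,s=1101]: 00010001  (ones: 2)
  rows 112-119 [p,q,r,s=1110]: 10111011  (ones: 6)
  rows 120-127 [p,q,r,s=1111]: 00010001  (ones: 2)
Disagreements = 8+8+8+8+2+2+2+2+4+4+4+4+6+2+6+2 = 72

72


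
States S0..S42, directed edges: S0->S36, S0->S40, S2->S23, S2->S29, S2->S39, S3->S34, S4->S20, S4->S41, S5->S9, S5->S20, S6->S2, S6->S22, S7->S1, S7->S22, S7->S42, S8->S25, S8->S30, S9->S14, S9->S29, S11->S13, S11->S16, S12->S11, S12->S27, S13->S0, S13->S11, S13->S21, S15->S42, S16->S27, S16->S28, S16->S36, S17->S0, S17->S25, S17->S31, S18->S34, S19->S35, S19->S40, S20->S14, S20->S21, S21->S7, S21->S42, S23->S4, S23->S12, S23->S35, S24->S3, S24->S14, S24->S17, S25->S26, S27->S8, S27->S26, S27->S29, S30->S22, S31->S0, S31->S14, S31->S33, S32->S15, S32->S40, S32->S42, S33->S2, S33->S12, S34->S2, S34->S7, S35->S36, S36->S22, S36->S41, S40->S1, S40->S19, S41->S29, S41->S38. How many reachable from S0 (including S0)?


BFS from S0:
  layer 0: {S0}
  layer 1: {S36, S40}
  layer 2: {S1, S19, S22, S41}
  layer 3: {S29, S35, S38}
Reachable set: {S0, S1, S19, S22, S29, S35, S36, S38, S40, S41}
Count = 10

10


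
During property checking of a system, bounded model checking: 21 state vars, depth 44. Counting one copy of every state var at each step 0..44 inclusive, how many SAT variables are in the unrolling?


BMC unrolls to depth k, creating one copy of each state var for steps 0..k.
Step count = 44 + 1 = 45 (steps 0 through 44)
Vars per step = 21
Total = 21 * 45 = 945

945


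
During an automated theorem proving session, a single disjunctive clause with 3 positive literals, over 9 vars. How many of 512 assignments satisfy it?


Step 1: Total=2^9=512
Step 2: Unsat when all 3 false: 2^6=64
Step 3: Sat=512-64=448

448


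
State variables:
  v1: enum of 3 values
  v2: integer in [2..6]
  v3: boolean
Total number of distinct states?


State space = product of domain sizes of all variables.
Domain sizes:
  v1 (enum of 3 values): 3
  v2 (integer in [2..6]): 5
  v3 (boolean): 2
Product = 3 * 5 * 2 = 30

30


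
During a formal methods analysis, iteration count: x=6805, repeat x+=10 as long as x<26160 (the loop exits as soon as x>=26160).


Step 1: x goes from 6805 toward 26160 by 10; the body runs while x<26160, so iterations = ceil((bound-start)/step)
Step 2: Distance=19355
Step 3: ceil(19355/10)=1936

1936


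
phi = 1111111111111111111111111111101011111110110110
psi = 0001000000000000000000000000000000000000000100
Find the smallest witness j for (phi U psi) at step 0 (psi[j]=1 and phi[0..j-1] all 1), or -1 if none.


(phi U psi) at 0: need smallest j with psi[j]=1 and phi[i]=1 for all i in [0,j).
Scan from step 0:
  step 0: phi=1, psi=0 -> continue
  step 1: phi=1, psi=0 -> continue
  step 2: phi=1, psi=0 -> continue
  step 3: psi=1 and phi held for [0,3) -> witness found
Witness step = 3

3


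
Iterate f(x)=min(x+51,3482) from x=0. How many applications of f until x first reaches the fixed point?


Step 1: x=0, cap=3482, increment=51
Step 2: x grows by 51 each step until capped at 3482; fixed point is x=3482
Step 3: iterations = ceil(3482/51) = 69

69


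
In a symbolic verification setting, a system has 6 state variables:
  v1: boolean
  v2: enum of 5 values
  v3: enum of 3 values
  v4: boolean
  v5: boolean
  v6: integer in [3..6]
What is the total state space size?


State space = product of domain sizes of all variables.
Domain sizes:
  v1 (boolean): 2
  v2 (enum of 5 values): 5
  v3 (enum of 3 values): 3
  v4 (boolean): 2
  v5 (boolean): 2
  v6 (integer in [3..6]): 4
Product = 2 * 5 * 3 * 2 * 2 * 4 = 480

480


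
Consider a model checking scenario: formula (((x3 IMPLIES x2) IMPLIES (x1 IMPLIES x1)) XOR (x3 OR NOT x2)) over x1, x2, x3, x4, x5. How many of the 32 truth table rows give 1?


Formula: (((x3 IMPLIES x2) IMPLIES (x1 IMPLIES x1)) XOR (x3 OR NOT x2)) over 5 vars (32 rows)
Evaluate each row (x1, x2, x3, x4, x5 as bits, MSB first):
  row 0 [00000]: (((0 IMPLIES 0) IMPLIES (0 IMPLIES 0)) XOR (0 OR NOT 0)) -> 0
  row 1 [00001]: (((0 IMPLIES 0) IMPLIES (0 IMPLIES 0)) XOR (0 OR NOT 0)) -> 0
  row 2 [00010]: (((0 IMPLIES 0) IMPLIES (0 IMPLIES 0)) XOR (0 OR NOT 0)) -> 0
  row 3 [00011]: (((0 IMPLIES 0) IMPLIES (0 IMPLIES 0)) XOR (0 OR NOT 0)) -> 0
  row 4 [00100]: (((1 IMPLIES 0) IMPLIES (0 IMPLIES 0)) XOR (1 OR NOT 0)) -> 0
  row 5 [00101]: (((1 IMPLIES 0) IMPLIES (0 IMPLIES 0)) XOR (1 OR NOT 0)) -> 0
  row 6 [00110]: (((1 IMPLIES 0) IMPLIES (0 IMPLIES 0)) XOR (1 OR NOT 0)) -> 0
  row 7 [00111]: (((1 IMPLIES 0) IMPLIES (0 IMPLIES 0)) XOR (1 OR NOT 0)) -> 0
  row 8 [01000]: (((0 IMPLIES 1) IMPLIES (0 IMPLIES 0)) XOR (0 OR NOT 1)) -> 1
  row 9 [01001]: (((0 IMPLIES 1) IMPLIES (0 IMPLIES 0)) XOR (0 OR NOT 1)) -> 1
  row 10 [01010]: (((0 IMPLIES 1) IMPLIES (0 IMPLIES 0)) XOR (0 OR NOT 1)) -> 1
  row 11 [01011]: (((0 IMPLIES 1) IMPLIES (0 IMPLIES 0)) XOR (0 OR NOT 1)) -> 1
  row 12 [01100]: (((1 IMPLIES 1) IMPLIES (0 IMPLIES 0)) XOR (1 OR NOT 1)) -> 0
  row 13 [01101]: (((1 IMPLIES 1) IMPLIES (0 IMPLIES 0)) XOR (1 OR NOT 1)) -> 0
  row 14 [01110]: (((1 IMPLIES 1) IMPLIES (0 IMPLIES 0)) XOR (1 OR NOT 1)) -> 0
  row 15 [01111]: (((1 IMPLIES 1) IMPLIES (0 IMPLIES 0)) XOR (1 OR NOT 1)) -> 0
  row 16 [10000]: (((0 IMPLIES 0) IMPLIES (1 IMPLIES 1)) XOR (0 OR NOT 0)) -> 0
  row 17 [10001]: (((0 IMPLIES 0) IMPLIES (1 IMPLIES 1)) XOR (0 OR NOT 0)) -> 0
  row 18 [10010]: (((0 IMPLIES 0) IMPLIES (1 IMPLIES 1)) XOR (0 OR NOT 0)) -> 0
  row 19 [10011]: (((0 IMPLIES 0) IMPLIES (1 IMPLIES 1)) XOR (0 OR NOT 0)) -> 0
  row 20 [10100]: (((1 IMPLIES 0) IMPLIES (1 IMPLIES 1)) XOR (1 OR NOT 0)) -> 0
  row 21 [10101]: (((1 IMPLIES 0) IMPLIES (1 IMPLIES 1)) XOR (1 OR NOT 0)) -> 0
  row 22 [10110]: (((1 IMPLIES 0) IMPLIES (1 IMPLIES 1)) XOR (1 OR NOT 0)) -> 0
  row 23 [10111]: (((1 IMPLIES 0) IMPLIES (1 IMPLIES 1)) XOR (1 OR NOT 0)) -> 0
  row 24 [11000]: (((0 IMPLIES 1) IMPLIES (1 IMPLIES 1)) XOR (0 OR NOT 1)) -> 1
  row 25 [11001]: (((0 IMPLIES 1) IMPLIES (1 IMPLIES 1)) XOR (0 OR NOT 1)) -> 1
  row 26 [11010]: (((0 IMPLIES 1) IMPLIES (1 IMPLIES 1)) XOR (0 OR NOT 1)) -> 1
  row 27 [11011]: (((0 IMPLIES 1) IMPLIES (1 IMPLIES 1)) XOR (0 OR NOT 1)) -> 1
  row 28 [11100]: (((1 IMPLIES 1) IMPLIES (1 IMPLIES 1)) XOR (1 OR NOT 1)) -> 0
  row 29 [11101]: (((1 IMPLIES 1) IMPLIES (1 IMPLIES 1)) XOR (1 OR NOT 1)) -> 0
  row 30 [11110]: (((1 IMPLIES 1) IMPLIES (1 IMPLIES 1)) XOR (1 OR NOT 1)) -> 0
  row 31 [11111]: (((1 IMPLIES 1) IMPLIES (1 IMPLIES 1)) XOR (1 OR NOT 1)) -> 0
Full result column, 8 rows per line (x1,x2 fixed per line; x3,x4,x5 runs 000..111 left to right):
  rows 0-7 [x1,x2=00]: 00000000  (ones: 0)
  rows 8-15 [x1,x2=01]: 11110000  (ones: 4)
  rows 16-23 [x1,x2=10]: 00000000  (ones: 0)
  rows 24-31 [x1,x2=11]: 11110000  (ones: 4)
Count of 1-rows = 0+4+0+4 = 8

8


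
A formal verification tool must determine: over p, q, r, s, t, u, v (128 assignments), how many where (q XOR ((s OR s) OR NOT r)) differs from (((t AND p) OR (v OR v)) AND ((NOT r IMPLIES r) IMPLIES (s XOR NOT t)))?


F1 = (q XOR ((s OR s) OR NOT r))
F2 = (((t AND p) OR (v OR v)) AND ((NOT r IMPLIES r) IMPLIES (s XOR NOT t)))
Evaluate both on each of 128 rows (bits = p,q,r,s,t,u,v):
  row 0 [0000000]: F1=1 F2=0 (differ) -> 1
  row 1 [0000001]: F1=1 F2=1 -> 0
  row 2 [0000010]: F1=1 F2=0 (differ) -> 1
  row 3 [0000011]: F1=1 F2=1 -> 0
  row 4 [0000100]: F1=1 F2=0 (differ) -> 1
  (every remaining row is evaluated the same way; all 128 results are listed next)
Full result column, 8 rows per line (p,q,r,s fixed per line; t,u,v runs 000..111 left to right):
  rows 0-7 [p,q,r,s=0000]: 10101010  (ones: 4)
  rows 8-15 [p,q,r,s=0001]: 10101010  (ones: 4)
  rows 16-23 [p,q,r,s=0010]: 01010000  (ones: 2)
  rows 24-31 [p,q,r,s=0011]: 11111010  (ones: 6)
  rows 32-39 [p,q,r,s=0100]: 01010101  (ones: 4)
  rows 40-47 [p,q,r,s=0101]: 01010101  (ones: 4)
  rows 48-55 [p,q,r,s=0110]: 10101111  (ones: 6)
  rows 56-63 [p,q,r,s=0111]: 00000101  (ones: 2)
  rows 64-71 [p,q,r,s=1000]: 10100000  (ones: 2)
  rows 72-79 [p,q,r,s=1001]: 10100000  (ones: 2)
  rows 80-87 [p,q,r,s=1010]: 01010000  (ones: 2)
  rows 88-95 [p,q,r,s=1011]: 11110000  (ones: 4)
  rows 96-103 [p,q,r,s=1100]: 01011111  (ones: 6)
  rows 104-111 [p,q,r,s=1101]: 01011111  (ones: 6)
  rows 112-119 [p,q,r,s=1110]: 10101111  (ones: 6)
  rows 120-127 [p,q,r,s=1111]: 00001111  (ones: 4)
Disagreements = 4+4+2+6+4+4+6+2+2+2+2+4+6+6+6+4 = 64

64


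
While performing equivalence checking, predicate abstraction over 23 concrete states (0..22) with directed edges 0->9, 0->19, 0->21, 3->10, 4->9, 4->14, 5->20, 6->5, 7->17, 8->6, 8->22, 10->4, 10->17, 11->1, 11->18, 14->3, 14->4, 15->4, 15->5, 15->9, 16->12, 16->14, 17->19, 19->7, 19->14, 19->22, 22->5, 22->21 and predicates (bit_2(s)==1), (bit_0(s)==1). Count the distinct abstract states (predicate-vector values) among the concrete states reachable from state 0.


BFS from 0:
Concrete reachable: {0, 3, 4, 5, 7, 9, 10, 14, 17, 19, 20, 21, 22}
Abstract via predicates (bit_2(s)==1), (bit_0(s)==1):
  (0,0) <- {0, 10}
  (0,1) <- {3, 9, 17, 19}
  (1,0) <- {4, 14, 20, 22}
  (1,1) <- {5, 7, 21}
Distinct abstract states = 4

4


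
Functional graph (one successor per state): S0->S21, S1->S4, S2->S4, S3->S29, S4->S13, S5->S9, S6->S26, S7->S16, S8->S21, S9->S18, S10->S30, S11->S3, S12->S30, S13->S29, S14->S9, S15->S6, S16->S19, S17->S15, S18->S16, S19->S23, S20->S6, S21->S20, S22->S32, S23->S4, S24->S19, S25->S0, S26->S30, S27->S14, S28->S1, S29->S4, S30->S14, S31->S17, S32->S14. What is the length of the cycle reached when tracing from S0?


Trace from S0 until a state repeats:
  S0 -> S21 -> S20 -> S6 -> S26 -> S30 -> S14 -> S9 -> S18 -> S16 -> S19 -> S23 -> S4 -> S13 -> S29 -> S4
S4 first seen at step 12, revisited at step 15.
Cycle length = 15 - 12 = 3

3


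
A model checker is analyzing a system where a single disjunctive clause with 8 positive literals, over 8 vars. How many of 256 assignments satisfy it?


Step 1: Total=2^8=256
Step 2: Unsat when all 8 false: 2^0=1
Step 3: Sat=256-1=255

255


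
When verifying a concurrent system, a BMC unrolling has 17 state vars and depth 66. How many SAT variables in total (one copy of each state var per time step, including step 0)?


BMC unrolls to depth k, creating one copy of each state var for steps 0..k.
Step count = 66 + 1 = 67 (steps 0 through 66)
Vars per step = 17
Total = 17 * 67 = 1139

1139


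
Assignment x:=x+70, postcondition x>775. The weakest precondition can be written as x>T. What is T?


Formula: wp(x:=E, P) = P[E/x] (substitute E for x in postcondition)
Step 1: Postcondition: x>775
Step 2: Substitute x+70 for x: x+70>775
Step 3: Solve for x: x > 775-70 = 705

705


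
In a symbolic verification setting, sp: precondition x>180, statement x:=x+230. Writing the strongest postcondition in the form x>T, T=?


Formula: sp(P, x:=E) = exists old_x. (x = E[old_x/x]) AND P[old_x/x] (old_x is the value of x before the assignment; eliminate old_x by solving x = E[old_x/x] for old_x)
Step 1: Precondition P: x>180, i.e. old_x > 180
Step 2: Assignment gives x = old_x + 230, so old_x = x - 230
Step 3: Substitute into P: x - 230 > 180
Step 4: Simplify: x > 180+230 = 410

410


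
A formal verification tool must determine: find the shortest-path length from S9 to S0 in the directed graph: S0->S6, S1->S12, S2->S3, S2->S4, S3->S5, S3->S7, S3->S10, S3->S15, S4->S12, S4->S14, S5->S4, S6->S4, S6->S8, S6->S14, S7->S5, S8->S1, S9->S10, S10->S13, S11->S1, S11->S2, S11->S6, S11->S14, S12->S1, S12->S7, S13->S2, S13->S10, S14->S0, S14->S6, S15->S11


BFS layer-by-layer from S9:
  dist 0: {S9}
  dist 1: {S10}
  dist 2: {S13}
  dist 3: {S2}
  dist 4: {S3, S4}
  dist 5: {S5, S7, S12, S14, S15}
  dist 6: {S0, S1, S6, S11}
  -> S0 reached at distance 6
Shortest path length = 6

6


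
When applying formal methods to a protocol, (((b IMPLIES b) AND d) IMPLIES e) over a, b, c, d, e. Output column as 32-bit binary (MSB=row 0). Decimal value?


Formula: (((b IMPLIES b) AND d) IMPLIES e) over a, b, c, d, e (32 rows)
Evaluate each row (bits = a,b,c,d,e, MSB first):
  row 0 [00000]: (((0 IMPLIES 0) AND 0) IMPLIES 0) -> 1
  row 1 [00001]: (((0 IMPLIES 0) AND 0) IMPLIES 1) -> 1
  row 2 [00010]: (((0 IMPLIES 0) AND 1) IMPLIES 0) -> 0
  row 3 [00011]: (((0 IMPLIES 0) AND 1) IMPLIES 1) -> 1
  row 4 [00100]: (((0 IMPLIES 0) AND 0) IMPLIES 0) -> 1
  row 5 [00101]: (((0 IMPLIES 0) AND 0) IMPLIES 1) -> 1
  row 6 [00110]: (((0 IMPLIES 0) AND 1) IMPLIES 0) -> 0
  row 7 [00111]: (((0 IMPLIES 0) AND 1) IMPLIES 1) -> 1
  row 8 [01000]: (((1 IMPLIES 1) AND 0) IMPLIES 0) -> 1
  row 9 [01001]: (((1 IMPLIES 1) AND 0) IMPLIES 1) -> 1
  row 10 [01010]: (((1 IMPLIES 1) AND 1) IMPLIES 0) -> 0
  row 11 [01011]: (((1 IMPLIES 1) AND 1) IMPLIES 1) -> 1
  row 12 [01100]: (((1 IMPLIES 1) AND 0) IMPLIES 0) -> 1
  row 13 [01101]: (((1 IMPLIES 1) AND 0) IMPLIES 1) -> 1
  row 14 [01110]: (((1 IMPLIES 1) AND 1) IMPLIES 0) -> 0
  row 15 [01111]: (((1 IMPLIES 1) AND 1) IMPLIES 1) -> 1
  row 16 [10000]: (((0 IMPLIES 0) AND 0) IMPLIES 0) -> 1
  row 17 [10001]: (((0 IMPLIES 0) AND 0) IMPLIES 1) -> 1
  row 18 [10010]: (((0 IMPLIES 0) AND 1) IMPLIES 0) -> 0
  row 19 [10011]: (((0 IMPLIES 0) AND 1) IMPLIES 1) -> 1
  row 20 [10100]: (((0 IMPLIES 0) AND 0) IMPLIES 0) -> 1
  row 21 [10101]: (((0 IMPLIES 0) AND 0) IMPLIES 1) -> 1
  row 22 [10110]: (((0 IMPLIES 0) AND 1) IMPLIES 0) -> 0
  row 23 [10111]: (((0 IMPLIES 0) AND 1) IMPLIES 1) -> 1
  row 24 [11000]: (((1 IMPLIES 1) AND 0) IMPLIES 0) -> 1
  row 25 [11001]: (((1 IMPLIES 1) AND 0) IMPLIES 1) -> 1
  row 26 [11010]: (((1 IMPLIES 1) AND 1) IMPLIES 0) -> 0
  row 27 [11011]: (((1 IMPLIES 1) AND 1) IMPLIES 1) -> 1
  row 28 [11100]: (((1 IMPLIES 1) AND 0) IMPLIES 0) -> 1
  row 29 [11101]: (((1 IMPLIES 1) AND 0) IMPLIES 1) -> 1
  row 30 [11110]: (((1 IMPLIES 1) AND 1) IMPLIES 0) -> 0
  row 31 [11111]: (((1 IMPLIES 1) AND 1) IMPLIES 1) -> 1
Full result column, 4 rows per line (a,b,c fixed per line; d,e runs 00..11 left to right):
  rows 0-3 [a,b,c=000]: 1101  = hex D
  rows 4-7 [a,b,c=001]: 1101  = hex D
  rows 8-11 [a,b,c=010]: 1101  = hex D
  rows 12-15 [a,b,c=011]: 1101  = hex D
  rows 16-19 [a,b,c=100]: 1101  = hex D
  rows 20-23 [a,b,c=101]: 1101  = hex D
  rows 24-27 [a,b,c=110]: 1101  = hex D
  rows 28-31 [a,b,c=111]: 1101  = hex D
Output column (row 0 .. row 31) = 11011101110111011101110111011101
Output column grouped in 4s = 1101 1101 1101 1101 1101 1101 1101 1101 = 0xDDDDDDDD
Convert to decimal digit by digit (value = value*16 + digit):
  D -> 13
  13*16 + 13 (D) = 221
  221*16 + 13 (D) = 3549
  3549*16 + 13 (D) = 56797
  56797*16 + 13 (D) = 908765
  908765*16 + 13 (D) = 14540253
  14540253*16 + 13 (D) = 232644061
  232644061*16 + 13 (D) = 3722304989
Decimal = 3722304989

3722304989


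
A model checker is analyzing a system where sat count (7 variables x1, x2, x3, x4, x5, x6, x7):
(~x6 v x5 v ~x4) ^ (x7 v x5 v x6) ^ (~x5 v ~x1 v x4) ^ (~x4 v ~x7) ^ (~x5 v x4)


CNF with 5 clauses over 7 vars (128 assignments).
An assignment satisfies CNF iff every clause has >=1 true literal.
Check each row (bits = x1,x2,x3,x4,x5,x6,x7; clause T/F shown):
  row 0 [0000000]: clauses=TFTTT -> 0
  row 1 [0000001]: clauses=TTTTT -> 1
  row 2 [0000010]: clauses=TTTTT -> 1
  row 3 [0000011]: clauses=TTTTT -> 1
  row 4 [0000100]: clauses=TTTTF -> 0
  (every remaining row is evaluated the same way; all 128 results are listed next)
Full result column, 8 rows per line (x1,x2,x3,x4 fixed per line; x5,x6,x7 runs 000..111 left to right):
  rows 0-7 [x1,x2,x3,x4=0000]: 01110000  (ones: 3)
  rows 8-15 [x1,x2,x3,x4=0001]: 00001010  (ones: 2)
  rows 16-23 [x1,x2,x3,x4=0010]: 01110000  (ones: 3)
  rows 24-31 [x1,x2,x3,x4=0011]: 00001010  (ones: 2)
  rows 32-39 [x1,x2,x3,x4=0100]: 01110000  (ones: 3)
  rows 40-47 [x1,x2,x3,x4=0101]: 00001010  (ones: 2)
  rows 48-55 [x1,x2,x3,x4=0110]: 01110000  (ones: 3)
  rows 56-63 [x1,x2,x3,x4=0111]: 00001010  (ones: 2)
  rows 64-71 [x1,x2,x3,x4=1000]: 01110000  (ones: 3)
  rows 72-79 [x1,x2,x3,x4=1001]: 00001010  (ones: 2)
  rows 80-87 [x1,x2,x3,x4=1010]: 01110000  (ones: 3)
  rows 88-95 [x1,x2,x3,x4=1011]: 00001010  (ones: 2)
  rows 96-103 [x1,x2,x3,x4=1100]: 01110000  (ones: 3)
  rows 104-111 [x1,x2,x3,x4=1101]: 00001010  (ones: 2)
  rows 112-119 [x1,x2,x3,x4=1110]: 01110000  (ones: 3)
  rows 120-127 [x1,x2,x3,x4=1111]: 00001010  (ones: 2)
Satisfying assignments = 3+2+3+2+3+2+3+2+3+2+3+2+3+2+3+2 = 40

40


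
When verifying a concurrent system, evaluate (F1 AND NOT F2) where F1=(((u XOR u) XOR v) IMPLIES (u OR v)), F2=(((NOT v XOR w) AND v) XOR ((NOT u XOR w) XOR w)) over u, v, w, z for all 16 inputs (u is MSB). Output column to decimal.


F1 = (((u XOR u) XOR v) IMPLIES (u OR v))
F2 = (((NOT v XOR w) AND v) XOR ((NOT u XOR w) XOR w))
Counterexample to F1=>F2 is where F1=1 and F2=0.
Evaluate each row (bits = u,v,w,z, MSB first):
  row 0 [0000]: F1=1 F2=1 -> F1&~F2 -> 0
  row 1 [0001]: F1=1 F2=1 -> F1&~F2 -> 0
  row 2 [0010]: F1=1 F2=1 -> F1&~F2 -> 0
  row 3 [0011]: F1=1 F2=1 -> F1&~F2 -> 0
  row 4 [0100]: F1=1 F2=1 -> F1&~F2 -> 0
  row 5 [0101]: F1=1 F2=1 -> F1&~F2 -> 0
  row 6 [0110]: F1=1 F2=0 -> F1&~F2 -> 1
  row 7 [0111]: F1=1 F2=0 -> F1&~F2 -> 1
  row 8 [1000]: F1=1 F2=0 -> F1&~F2 -> 1
  row 9 [1001]: F1=1 F2=0 -> F1&~F2 -> 1
  row 10 [1010]: F1=1 F2=0 -> F1&~F2 -> 1
  row 11 [1011]: F1=1 F2=0 -> F1&~F2 -> 1
  row 12 [1100]: F1=1 F2=0 -> F1&~F2 -> 1
  row 13 [1101]: F1=1 F2=0 -> F1&~F2 -> 1
  row 14 [1110]: F1=1 F2=1 -> F1&~F2 -> 0
  row 15 [1111]: F1=1 F2=1 -> F1&~F2 -> 0
Full result column, 4 rows per line (u,v fixed per line; w,z runs 00..11 left to right):
  rows 0-3 [u,v=00]: 0000  = hex 0
  rows 4-7 [u,v=01]: 0011  = hex 3
  rows 8-11 [u,v=10]: 1111  = hex F
  rows 12-15 [u,v=11]: 1100  = hex C
Counterexample vector (row 0 .. row 15) = 0000001111111100
Output column grouped in 4s = 0000 0011 1111 1100 = 0x03FC
Convert to decimal digit by digit (value = value*16 + digit):
  0 -> 0
  0*16 + 3 = 3
  3*16 + 15 (F) = 63
  63*16 + 12 (C) = 1020
Decimal = 1020

1020


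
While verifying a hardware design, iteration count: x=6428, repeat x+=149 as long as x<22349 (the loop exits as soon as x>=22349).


Step 1: x goes from 6428 toward 22349 by 149; the body runs while x<22349, so iterations = ceil((bound-start)/step)
Step 2: Distance=15921
Step 3: ceil(15921/149)=107

107


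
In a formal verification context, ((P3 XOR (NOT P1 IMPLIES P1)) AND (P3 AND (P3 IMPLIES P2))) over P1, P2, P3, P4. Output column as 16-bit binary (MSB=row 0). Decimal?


Formula: ((P3 XOR (NOT P1 IMPLIES P1)) AND (P3 AND (P3 IMPLIES P2))) over P1, P2, P3, P4 (16 rows)
Evaluate each row (bits = P1,P2,P3,P4, MSB first):
  row 0 [0000]: ((0 XOR (NOT 0 IMPLIES 0)) AND (0 AND (0 IMPLIES 0))) -> 0
  row 1 [0001]: ((0 XOR (NOT 0 IMPLIES 0)) AND (0 AND (0 IMPLIES 0))) -> 0
  row 2 [0010]: ((1 XOR (NOT 0 IMPLIES 0)) AND (1 AND (1 IMPLIES 0))) -> 0
  row 3 [0011]: ((1 XOR (NOT 0 IMPLIES 0)) AND (1 AND (1 IMPLIES 0))) -> 0
  row 4 [0100]: ((0 XOR (NOT 0 IMPLIES 0)) AND (0 AND (0 IMPLIES 1))) -> 0
  row 5 [0101]: ((0 XOR (NOT 0 IMPLIES 0)) AND (0 AND (0 IMPLIES 1))) -> 0
  row 6 [0110]: ((1 XOR (NOT 0 IMPLIES 0)) AND (1 AND (1 IMPLIES 1))) -> 1
  row 7 [0111]: ((1 XOR (NOT 0 IMPLIES 0)) AND (1 AND (1 IMPLIES 1))) -> 1
  row 8 [1000]: ((0 XOR (NOT 1 IMPLIES 1)) AND (0 AND (0 IMPLIES 0))) -> 0
  row 9 [1001]: ((0 XOR (NOT 1 IMPLIES 1)) AND (0 AND (0 IMPLIES 0))) -> 0
  row 10 [1010]: ((1 XOR (NOT 1 IMPLIES 1)) AND (1 AND (1 IMPLIES 0))) -> 0
  row 11 [1011]: ((1 XOR (NOT 1 IMPLIES 1)) AND (1 AND (1 IMPLIES 0))) -> 0
  row 12 [1100]: ((0 XOR (NOT 1 IMPLIES 1)) AND (0 AND (0 IMPLIES 1))) -> 0
  row 13 [1101]: ((0 XOR (NOT 1 IMPLIES 1)) AND (0 AND (0 IMPLIES 1))) -> 0
  row 14 [1110]: ((1 XOR (NOT 1 IMPLIES 1)) AND (1 AND (1 IMPLIES 1))) -> 0
  row 15 [1111]: ((1 XOR (NOT 1 IMPLIES 1)) AND (1 AND (1 IMPLIES 1))) -> 0
Full result column, 4 rows per line (P1,P2 fixed per line; P3,P4 runs 00..11 left to right):
  rows 0-3 [P1,P2=00]: 0000  = hex 0
  rows 4-7 [P1,P2=01]: 0011  = hex 3
  rows 8-11 [P1,P2=10]: 0000  = hex 0
  rows 12-15 [P1,P2=11]: 0000  = hex 0
Output column (row 0 .. row 15) = 0000001100000000
Output column grouped in 4s = 0000 0011 0000 0000 = 0x0300
Convert to decimal digit by digit (value = value*16 + digit):
  0 -> 0
  0*16 + 3 = 3
  3*16 + 0 = 48
  48*16 + 0 = 768
Decimal = 768

768


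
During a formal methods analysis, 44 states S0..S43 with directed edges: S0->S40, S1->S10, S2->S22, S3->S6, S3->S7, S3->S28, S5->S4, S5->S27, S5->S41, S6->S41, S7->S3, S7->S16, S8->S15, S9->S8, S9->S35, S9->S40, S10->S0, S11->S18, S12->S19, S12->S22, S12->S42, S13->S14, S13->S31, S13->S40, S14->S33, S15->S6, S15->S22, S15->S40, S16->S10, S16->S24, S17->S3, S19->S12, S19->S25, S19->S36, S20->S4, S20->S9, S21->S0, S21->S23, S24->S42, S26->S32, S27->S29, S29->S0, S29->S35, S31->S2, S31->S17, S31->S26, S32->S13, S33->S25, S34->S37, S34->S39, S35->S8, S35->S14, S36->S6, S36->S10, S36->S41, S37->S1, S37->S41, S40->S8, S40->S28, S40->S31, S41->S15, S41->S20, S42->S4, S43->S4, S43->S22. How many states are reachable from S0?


BFS from S0:
  layer 0: {S0}
  layer 1: {S40}
  layer 2: {S8, S28, S31}
  layer 3: {S2, S15, S17, S26}
  layer 4: {S3, S6, S22, S32}
  layer 5: {S7, S13, S41}
  layer 6: {S14, S16, S20}
  layer 7: {S4, S9, S10, S24, S33}
  layer 8: {S25, S35, S42}
Reachable set: {S0, S2, S3, S4, S6, S7, S8, S9, S10, S13, S14, S15, S16, S17, S20, S22, S24, S25, S26, S28, S31, S32, S33, S35, S40, S41, S42}
Count = 27

27
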